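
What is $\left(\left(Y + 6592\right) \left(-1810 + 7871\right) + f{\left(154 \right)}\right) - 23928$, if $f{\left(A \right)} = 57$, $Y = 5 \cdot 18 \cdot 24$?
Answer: $53022001$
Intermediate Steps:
$Y = 2160$ ($Y = 90 \cdot 24 = 2160$)
$\left(\left(Y + 6592\right) \left(-1810 + 7871\right) + f{\left(154 \right)}\right) - 23928 = \left(\left(2160 + 6592\right) \left(-1810 + 7871\right) + 57\right) - 23928 = \left(8752 \cdot 6061 + 57\right) - 23928 = \left(53045872 + 57\right) - 23928 = 53045929 - 23928 = 53022001$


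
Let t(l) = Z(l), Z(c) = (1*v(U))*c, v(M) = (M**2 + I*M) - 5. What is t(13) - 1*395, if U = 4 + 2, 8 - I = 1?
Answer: 554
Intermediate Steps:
I = 7 (I = 8 - 1*1 = 8 - 1 = 7)
U = 6
v(M) = -5 + M**2 + 7*M (v(M) = (M**2 + 7*M) - 5 = -5 + M**2 + 7*M)
Z(c) = 73*c (Z(c) = (1*(-5 + 6**2 + 7*6))*c = (1*(-5 + 36 + 42))*c = (1*73)*c = 73*c)
t(l) = 73*l
t(13) - 1*395 = 73*13 - 1*395 = 949 - 395 = 554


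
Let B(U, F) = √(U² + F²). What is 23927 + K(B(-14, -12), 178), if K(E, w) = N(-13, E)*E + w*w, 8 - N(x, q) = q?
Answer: 55271 + 16*√85 ≈ 55419.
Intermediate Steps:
N(x, q) = 8 - q
B(U, F) = √(F² + U²)
K(E, w) = w² + E*(8 - E) (K(E, w) = (8 - E)*E + w*w = E*(8 - E) + w² = w² + E*(8 - E))
23927 + K(B(-14, -12), 178) = 23927 + (178² - √((-12)² + (-14)²)*(-8 + √((-12)² + (-14)²))) = 23927 + (31684 - √(144 + 196)*(-8 + √(144 + 196))) = 23927 + (31684 - √340*(-8 + √340)) = 23927 + (31684 - 2*√85*(-8 + 2*√85)) = 55611 - 2*√85*(-8 + 2*√85)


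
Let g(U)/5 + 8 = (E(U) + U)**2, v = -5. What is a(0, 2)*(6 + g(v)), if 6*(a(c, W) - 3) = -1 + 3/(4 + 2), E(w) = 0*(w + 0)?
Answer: 3185/12 ≈ 265.42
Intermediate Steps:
E(w) = 0 (E(w) = 0*w = 0)
a(c, W) = 35/12 (a(c, W) = 3 + (-1 + 3/(4 + 2))/6 = 3 + (-1 + 3/6)/6 = 3 + (-1 + (1/6)*3)/6 = 3 + (-1 + 1/2)/6 = 3 + (1/6)*(-1/2) = 3 - 1/12 = 35/12)
g(U) = -40 + 5*U**2 (g(U) = -40 + 5*(0 + U)**2 = -40 + 5*U**2)
a(0, 2)*(6 + g(v)) = 35*(6 + (-40 + 5*(-5)**2))/12 = 35*(6 + (-40 + 5*25))/12 = 35*(6 + (-40 + 125))/12 = 35*(6 + 85)/12 = (35/12)*91 = 3185/12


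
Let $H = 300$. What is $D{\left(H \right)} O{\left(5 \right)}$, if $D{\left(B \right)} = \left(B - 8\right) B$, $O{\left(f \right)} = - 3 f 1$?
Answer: $-1314000$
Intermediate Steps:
$O{\left(f \right)} = - 3 f$
$D{\left(B \right)} = B \left(-8 + B\right)$ ($D{\left(B \right)} = \left(-8 + B\right) B = B \left(-8 + B\right)$)
$D{\left(H \right)} O{\left(5 \right)} = 300 \left(-8 + 300\right) \left(\left(-3\right) 5\right) = 300 \cdot 292 \left(-15\right) = 87600 \left(-15\right) = -1314000$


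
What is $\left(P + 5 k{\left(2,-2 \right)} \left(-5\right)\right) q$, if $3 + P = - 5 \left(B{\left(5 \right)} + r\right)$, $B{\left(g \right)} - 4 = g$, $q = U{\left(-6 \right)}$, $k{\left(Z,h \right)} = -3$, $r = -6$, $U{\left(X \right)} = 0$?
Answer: $0$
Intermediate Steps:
$q = 0$
$B{\left(g \right)} = 4 + g$
$P = -18$ ($P = -3 - 5 \left(\left(4 + 5\right) - 6\right) = -3 - 5 \left(9 - 6\right) = -3 - 15 = -18$)
$\left(P + 5 k{\left(2,-2 \right)} \left(-5\right)\right) q = \left(-18 + 5 \left(-3\right) \left(-5\right)\right) 0 = \left(-18 - -75\right) 0 = \left(-18 + 75\right) 0 = 57 \cdot 0 = 0$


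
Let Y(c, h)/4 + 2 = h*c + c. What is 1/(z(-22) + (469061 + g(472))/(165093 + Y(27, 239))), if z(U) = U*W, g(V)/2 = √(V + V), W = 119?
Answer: -19084533089829/49916440739950613 - 305608*√59/49916440739950613 ≈ -0.00038233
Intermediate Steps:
g(V) = 2*√2*√V (g(V) = 2*√(V + V) = 2*√(2*V) = 2*(√2*√V) = 2*√2*√V)
z(U) = 119*U (z(U) = U*119 = 119*U)
Y(c, h) = -8 + 4*c + 4*c*h (Y(c, h) = -8 + 4*(h*c + c) = -8 + 4*(c*h + c) = -8 + 4*(c + c*h) = -8 + (4*c + 4*c*h) = -8 + 4*c + 4*c*h)
1/(z(-22) + (469061 + g(472))/(165093 + Y(27, 239))) = 1/(119*(-22) + (469061 + 2*√2*√472)/(165093 + (-8 + 4*27 + 4*27*239))) = 1/(-2618 + (469061 + 2*√2*(2*√118))/(165093 + (-8 + 108 + 25812))) = 1/(-2618 + (469061 + 8*√59)/(165093 + 25912)) = 1/(-2618 + (469061 + 8*√59)/191005) = 1/(-2618 + (469061 + 8*√59)*(1/191005)) = 1/(-2618 + (469061/191005 + 8*√59/191005)) = 1/(-499582029/191005 + 8*√59/191005)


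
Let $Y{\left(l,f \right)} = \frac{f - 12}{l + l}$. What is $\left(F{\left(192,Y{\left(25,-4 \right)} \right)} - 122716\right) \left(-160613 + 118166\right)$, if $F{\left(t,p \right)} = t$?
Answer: $5200776228$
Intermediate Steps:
$Y{\left(l,f \right)} = \frac{-12 + f}{2 l}$
$\left(F{\left(192,Y{\left(25,-4 \right)} \right)} - 122716\right) \left(-160613 + 118166\right) = \left(192 - 122716\right) \left(-160613 + 118166\right) = \left(-122524\right) \left(-42447\right) = 5200776228$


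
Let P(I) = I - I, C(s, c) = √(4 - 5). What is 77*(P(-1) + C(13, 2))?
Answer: 77*I ≈ 77.0*I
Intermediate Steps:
C(s, c) = I (C(s, c) = √(-1) = I)
P(I) = 0
77*(P(-1) + C(13, 2)) = 77*(0 + I) = 77*I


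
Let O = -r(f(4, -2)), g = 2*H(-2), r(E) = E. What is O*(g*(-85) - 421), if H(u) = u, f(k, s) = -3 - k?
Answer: -567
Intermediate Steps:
g = -4 (g = 2*(-2) = -4)
O = 7 (O = -(-3 - 1*4) = -(-3 - 4) = -1*(-7) = 7)
O*(g*(-85) - 421) = 7*(-4*(-85) - 421) = 7*(340 - 421) = 7*(-81) = -567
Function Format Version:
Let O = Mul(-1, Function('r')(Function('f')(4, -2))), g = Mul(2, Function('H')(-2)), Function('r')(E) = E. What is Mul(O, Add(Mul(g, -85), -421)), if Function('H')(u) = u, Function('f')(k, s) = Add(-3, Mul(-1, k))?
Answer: -567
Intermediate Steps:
g = -4 (g = Mul(2, -2) = -4)
O = 7 (O = Mul(-1, Add(-3, Mul(-1, 4))) = Mul(-1, Add(-3, -4)) = Mul(-1, -7) = 7)
Mul(O, Add(Mul(g, -85), -421)) = Mul(7, Add(Mul(-4, -85), -421)) = Mul(7, Add(340, -421)) = Mul(7, -81) = -567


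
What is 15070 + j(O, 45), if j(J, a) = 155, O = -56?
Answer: 15225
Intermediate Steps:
15070 + j(O, 45) = 15070 + 155 = 15225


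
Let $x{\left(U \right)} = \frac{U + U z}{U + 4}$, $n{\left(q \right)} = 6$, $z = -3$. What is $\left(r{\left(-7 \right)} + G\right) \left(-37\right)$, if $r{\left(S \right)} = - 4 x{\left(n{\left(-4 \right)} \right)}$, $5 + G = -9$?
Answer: $\frac{1702}{5} \approx 340.4$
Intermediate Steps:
$G = -14$ ($G = -5 - 9 = -14$)
$x{\left(U \right)} = - \frac{2 U}{4 + U}$ ($x{\left(U \right)} = \frac{U + U \left(-3\right)}{U + 4} = \frac{U - 3 U}{4 + U} = \frac{\left(-2\right) U}{4 + U} = - \frac{2 U}{4 + U}$)
$r{\left(S \right)} = \frac{24}{5}$ ($r{\left(S \right)} = - 4 \left(\left(-2\right) 6 \frac{1}{4 + 6}\right) = - 4 \left(\left(-2\right) 6 \cdot \frac{1}{10}\right) = \left(-4\right) \left(- \frac{6}{5}\right) = \frac{24}{5}$)
$\left(r{\left(-7 \right)} + G\right) \left(-37\right) = \left(\frac{24}{5} - 14\right) \left(-37\right) = \left(- \frac{46}{5}\right) \left(-37\right) = \frac{1702}{5}$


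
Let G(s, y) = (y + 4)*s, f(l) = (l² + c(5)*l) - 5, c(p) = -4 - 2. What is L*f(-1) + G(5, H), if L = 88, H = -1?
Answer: 191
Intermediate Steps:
c(p) = -6
f(l) = -5 + l² - 6*l (f(l) = (l² - 6*l) - 5 = -5 + l² - 6*l)
G(s, y) = s*(4 + y) (G(s, y) = (4 + y)*s = s*(4 + y))
L*f(-1) + G(5, H) = 88*(-5 + (-1)² - 6*(-1)) + 5*(4 - 1) = 88*(-5 + 1 + 6) + 5*3 = 88*2 + 15 = 176 + 15 = 191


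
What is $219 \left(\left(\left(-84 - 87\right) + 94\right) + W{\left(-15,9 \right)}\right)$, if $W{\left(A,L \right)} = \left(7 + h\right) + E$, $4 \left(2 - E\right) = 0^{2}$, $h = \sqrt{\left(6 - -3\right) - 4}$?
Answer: $-14892 + 219 \sqrt{5} \approx -14402.0$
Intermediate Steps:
$h = \sqrt{5}$ ($h = \sqrt{\left(6 + 3\right) - 4} = \sqrt{9 - 4} = \sqrt{5} \approx 2.2361$)
$E = 2$ ($E = 2 - \frac{0^{2}}{4} = 2 - 0 = 2 + 0 = 2$)
$W{\left(A,L \right)} = 9 + \sqrt{5}$ ($W{\left(A,L \right)} = \left(7 + \sqrt{5}\right) + 2 = 9 + \sqrt{5}$)
$219 \left(\left(\left(-84 - 87\right) + 94\right) + W{\left(-15,9 \right)}\right) = 219 \left(\left(\left(-84 - 87\right) + 94\right) + \left(9 + \sqrt{5}\right)\right) = 219 \left(\left(-171 + 94\right) + \left(9 + \sqrt{5}\right)\right) = 219 \left(-77 + \left(9 + \sqrt{5}\right)\right) = 219 \left(-68 + \sqrt{5}\right) = -14892 + 219 \sqrt{5}$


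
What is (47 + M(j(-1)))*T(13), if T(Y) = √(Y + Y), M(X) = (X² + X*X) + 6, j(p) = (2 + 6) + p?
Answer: 151*√26 ≈ 769.95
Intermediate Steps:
j(p) = 8 + p
M(X) = 6 + 2*X² (M(X) = (X² + X²) + 6 = 2*X² + 6 = 6 + 2*X²)
T(Y) = √2*√Y (T(Y) = √(2*Y) = √2*√Y)
(47 + M(j(-1)))*T(13) = (47 + (6 + 2*(8 - 1)²))*(√2*√13) = (47 + (6 + 2*7²))*√26 = (47 + (6 + 2*49))*√26 = (47 + (6 + 98))*√26 = (47 + 104)*√26 = 151*√26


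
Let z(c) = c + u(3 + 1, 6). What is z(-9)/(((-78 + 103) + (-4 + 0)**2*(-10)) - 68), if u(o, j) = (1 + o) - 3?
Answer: 1/29 ≈ 0.034483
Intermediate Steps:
u(o, j) = -2 + o
z(c) = 2 + c (z(c) = c + (-2 + (3 + 1)) = c + (-2 + 4) = c + 2 = 2 + c)
z(-9)/(((-78 + 103) + (-4 + 0)**2*(-10)) - 68) = (2 - 9)/(((-78 + 103) + (-4 + 0)**2*(-10)) - 68) = -7/((25 + (-4)**2*(-10)) - 68) = -7/((25 + 16*(-10)) - 68) = -7/((25 - 160) - 68) = -7/(-135 - 68) = -7/(-203) = -7*(-1/203) = 1/29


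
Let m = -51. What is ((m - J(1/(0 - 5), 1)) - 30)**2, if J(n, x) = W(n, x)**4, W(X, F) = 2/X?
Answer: 101626561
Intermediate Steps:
J(n, x) = 16/n**4 (J(n, x) = (2/n)**4 = 16/n**4)
((m - J(1/(0 - 5), 1)) - 30)**2 = ((-51 - 16/(1/(0 - 5))**4) - 30)**2 = ((-51 - 16/(1/(-5))**4) - 30)**2 = ((-51 - 16/(-1/5)**4) - 30)**2 = ((-51 - 16*625) - 30)**2 = ((-51 - 1*10000) - 30)**2 = ((-51 - 10000) - 30)**2 = (-10051 - 30)**2 = (-10081)**2 = 101626561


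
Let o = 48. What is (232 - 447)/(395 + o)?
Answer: -215/443 ≈ -0.48533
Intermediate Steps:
(232 - 447)/(395 + o) = (232 - 447)/(395 + 48) = -215/443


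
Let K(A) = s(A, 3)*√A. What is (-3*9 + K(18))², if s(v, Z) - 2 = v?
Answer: 7929 - 3240*√2 ≈ 3346.9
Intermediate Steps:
s(v, Z) = 2 + v
K(A) = √A*(2 + A) (K(A) = (2 + A)*√A = √A*(2 + A))
(-3*9 + K(18))² = (-3*9 + √18*(2 + 18))² = (-27 + (3*√2)*20)² = (-27 + 60*√2)²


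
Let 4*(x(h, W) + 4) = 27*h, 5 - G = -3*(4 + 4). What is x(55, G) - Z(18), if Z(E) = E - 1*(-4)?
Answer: 1381/4 ≈ 345.25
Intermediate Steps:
G = 29 (G = 5 - (-3)*(4 + 4) = 5 - (-3)*8 = 5 - 1*(-24) = 5 + 24 = 29)
Z(E) = 4 + E (Z(E) = E + 4 = 4 + E)
x(h, W) = -4 + 27*h/4 (x(h, W) = -4 + (27*h)/4 = -4 + 27*h/4)
x(55, G) - Z(18) = (-4 + (27/4)*55) - (4 + 18) = (-4 + 1485/4) - 1*22 = 1469/4 - 22 = 1381/4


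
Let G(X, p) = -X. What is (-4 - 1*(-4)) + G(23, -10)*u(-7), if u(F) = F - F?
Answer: 0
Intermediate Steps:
u(F) = 0
(-4 - 1*(-4)) + G(23, -10)*u(-7) = (-4 - 1*(-4)) - 1*23*0 = (-4 + 4) - 23*0 = 0 + 0 = 0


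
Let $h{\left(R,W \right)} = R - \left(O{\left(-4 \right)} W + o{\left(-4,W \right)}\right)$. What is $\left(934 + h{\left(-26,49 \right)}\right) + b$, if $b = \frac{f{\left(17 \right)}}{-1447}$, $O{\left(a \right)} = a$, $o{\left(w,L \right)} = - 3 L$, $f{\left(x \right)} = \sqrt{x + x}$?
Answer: $1251 - \frac{\sqrt{34}}{1447} \approx 1251.0$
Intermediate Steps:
$f{\left(x \right)} = \sqrt{2} \sqrt{x}$ ($f{\left(x \right)} = \sqrt{2 x} = \sqrt{2} \sqrt{x}$)
$b = - \frac{\sqrt{34}}{1447}$ ($b = \frac{\sqrt{2} \sqrt{17}}{-1447} = \sqrt{34} \left(- \frac{1}{1447}\right) = - \frac{\sqrt{34}}{1447} \approx -0.0040297$)
$h{\left(R,W \right)} = R + 7 W$ ($h{\left(R,W \right)} = R - \left(- 4 W - 3 W\right) = R - - 7 W = R + 7 W$)
$\left(934 + h{\left(-26,49 \right)}\right) + b = \left(934 + \left(-26 + 7 \cdot 49\right)\right) - \frac{\sqrt{34}}{1447} = \left(934 + \left(-26 + 343\right)\right) - \frac{\sqrt{34}}{1447} = \left(934 + 317\right) - \frac{\sqrt{34}}{1447} = 1251 - \frac{\sqrt{34}}{1447}$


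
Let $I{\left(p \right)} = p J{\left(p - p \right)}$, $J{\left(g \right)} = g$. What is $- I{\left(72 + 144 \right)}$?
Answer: $0$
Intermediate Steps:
$I{\left(p \right)} = 0$ ($I{\left(p \right)} = p \left(p - p\right) = p 0 = 0$)
$- I{\left(72 + 144 \right)} = \left(-1\right) 0 = 0$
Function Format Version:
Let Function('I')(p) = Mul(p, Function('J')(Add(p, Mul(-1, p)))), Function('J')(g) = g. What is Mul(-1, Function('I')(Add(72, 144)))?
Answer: 0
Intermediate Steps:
Function('I')(p) = 0 (Function('I')(p) = Mul(p, Add(p, Mul(-1, p))) = Mul(p, 0) = 0)
Mul(-1, Function('I')(Add(72, 144))) = Mul(-1, 0) = 0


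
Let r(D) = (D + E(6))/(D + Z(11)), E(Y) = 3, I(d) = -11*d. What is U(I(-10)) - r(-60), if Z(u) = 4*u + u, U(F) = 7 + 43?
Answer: 193/5 ≈ 38.600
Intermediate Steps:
U(F) = 50
Z(u) = 5*u
r(D) = (3 + D)/(55 + D) (r(D) = (D + 3)/(D + 5*11) = (3 + D)/(D + 55) = (3 + D)/(55 + D))
U(I(-10)) - r(-60) = 50 - (3 - 60)/(55 - 60) = 50 - (-57)/(-5) = 50 - (-1)*(-57)/5 = 50 - 1*57/5 = 50 - 57/5 = 193/5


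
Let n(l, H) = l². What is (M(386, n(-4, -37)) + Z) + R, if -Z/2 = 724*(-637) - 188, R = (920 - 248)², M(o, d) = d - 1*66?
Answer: 1374286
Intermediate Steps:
M(o, d) = -66 + d (M(o, d) = d - 66 = -66 + d)
R = 451584 (R = 672² = 451584)
Z = 922752 (Z = -2*(724*(-637) - 188) = -2*(-461188 - 188) = -2*(-461376) = 922752)
(M(386, n(-4, -37)) + Z) + R = ((-66 + (-4)²) + 922752) + 451584 = ((-66 + 16) + 922752) + 451584 = (-50 + 922752) + 451584 = 922702 + 451584 = 1374286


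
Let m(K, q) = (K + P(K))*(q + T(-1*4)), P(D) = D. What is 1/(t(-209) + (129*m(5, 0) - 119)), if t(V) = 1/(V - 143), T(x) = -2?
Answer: -352/950049 ≈ -0.00037051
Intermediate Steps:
m(K, q) = 2*K*(-2 + q) (m(K, q) = (K + K)*(q - 2) = (2*K)*(-2 + q) = 2*K*(-2 + q))
t(V) = 1/(-143 + V)
1/(t(-209) + (129*m(5, 0) - 119)) = 1/(1/(-143 - 209) + (129*(2*5*(-2 + 0)) - 119)) = 1/(1/(-352) + (129*(2*5*(-2)) - 119)) = 1/(-1/352 + (129*(-20) - 119)) = 1/(-1/352 + (-2580 - 119)) = 1/(-1/352 - 2699) = 1/(-950049/352) = -352/950049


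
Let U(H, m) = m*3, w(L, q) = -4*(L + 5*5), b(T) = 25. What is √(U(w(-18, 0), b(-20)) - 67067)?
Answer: 4*I*√4187 ≈ 258.83*I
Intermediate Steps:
w(L, q) = -100 - 4*L (w(L, q) = -4*(L + 25) = -4*(25 + L) = -100 - 4*L)
U(H, m) = 3*m
√(U(w(-18, 0), b(-20)) - 67067) = √(3*25 - 67067) = √(75 - 67067) = √(-66992) = 4*I*√4187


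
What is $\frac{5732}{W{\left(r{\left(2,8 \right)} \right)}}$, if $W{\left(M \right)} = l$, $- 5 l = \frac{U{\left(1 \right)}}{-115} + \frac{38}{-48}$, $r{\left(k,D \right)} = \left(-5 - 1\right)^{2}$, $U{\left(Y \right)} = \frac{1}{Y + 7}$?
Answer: $\frac{19775400}{547} \approx 36152.0$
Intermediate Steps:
$U{\left(Y \right)} = \frac{1}{7 + Y}$
$r{\left(k,D \right)} = 36$ ($r{\left(k,D \right)} = \left(-6\right)^{2} = 36$)
$l = \frac{547}{3450}$ ($l = - \frac{\frac{1}{\left(7 + 1\right) \left(-115\right)} + \frac{38}{-48}}{5} = - \frac{\frac{1}{8} \left(- \frac{1}{115}\right) + 38 \left(- \frac{1}{48}\right)}{5} = - \frac{\frac{1}{8} \left(- \frac{1}{115}\right) - \frac{19}{24}}{5} = - \frac{- \frac{1}{920} - \frac{19}{24}}{5} = \left(- \frac{1}{5}\right) \left(- \frac{547}{690}\right) = \frac{547}{3450} \approx 0.15855$)
$W{\left(M \right)} = \frac{547}{3450}$
$\frac{5732}{W{\left(r{\left(2,8 \right)} \right)}} = \frac{5732}{\frac{547}{3450}} = 5732 \cdot \frac{3450}{547} = \frac{19775400}{547}$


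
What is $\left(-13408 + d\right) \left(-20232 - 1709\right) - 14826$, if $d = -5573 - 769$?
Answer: $433319924$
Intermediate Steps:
$d = -6342$ ($d = -5573 - 769 = -6342$)
$\left(-13408 + d\right) \left(-20232 - 1709\right) - 14826 = \left(-13408 - 6342\right) \left(-20232 - 1709\right) - 14826 = \left(-19750\right) \left(-21941\right) - 14826 = 433334750 - 14826 = 433319924$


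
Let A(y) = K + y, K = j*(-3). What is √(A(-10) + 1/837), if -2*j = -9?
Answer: I*√7316682/558 ≈ 4.8476*I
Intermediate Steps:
j = 9/2 (j = -½*(-9) = 9/2 ≈ 4.5000)
K = -27/2 (K = (9/2)*(-3) = -27/2 ≈ -13.500)
A(y) = -27/2 + y
√(A(-10) + 1/837) = √((-27/2 - 10) + 1/837) = √(-47/2 + 1/837) = √(-39337/1674) = I*√7316682/558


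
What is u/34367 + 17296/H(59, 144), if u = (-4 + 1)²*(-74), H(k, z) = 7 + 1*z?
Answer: 594311066/5189417 ≈ 114.52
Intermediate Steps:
H(k, z) = 7 + z
u = -666 (u = (-3)²*(-74) = 9*(-74) = -666)
u/34367 + 17296/H(59, 144) = -666/34367 + 17296/(7 + 144) = -666*1/34367 + 17296/151 = -666/34367 + 17296*(1/151) = -666/34367 + 17296/151 = 594311066/5189417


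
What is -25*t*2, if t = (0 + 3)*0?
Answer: 0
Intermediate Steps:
t = 0 (t = 3*0 = 0)
-25*t*2 = -25*0*2 = 0*2 = 0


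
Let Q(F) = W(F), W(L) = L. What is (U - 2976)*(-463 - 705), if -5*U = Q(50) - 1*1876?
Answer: 15247072/5 ≈ 3.0494e+6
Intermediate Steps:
Q(F) = F
U = 1826/5 (U = -(50 - 1*1876)/5 = -(50 - 1876)/5 = -⅕*(-1826) = 1826/5 ≈ 365.20)
(U - 2976)*(-463 - 705) = (1826/5 - 2976)*(-463 - 705) = -13054/5*(-1168) = 15247072/5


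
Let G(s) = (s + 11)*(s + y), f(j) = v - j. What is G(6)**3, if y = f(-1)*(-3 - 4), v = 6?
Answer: -390617891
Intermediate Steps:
f(j) = 6 - j
y = -49 (y = (6 - 1*(-1))*(-3 - 4) = (6 + 1)*(-7) = 7*(-7) = -49)
G(s) = (-49 + s)*(11 + s) (G(s) = (s + 11)*(s - 49) = (11 + s)*(-49 + s) = (-49 + s)*(11 + s))
G(6)**3 = (-539 + 6**2 - 38*6)**3 = (-539 + 36 - 228)**3 = (-731)**3 = -390617891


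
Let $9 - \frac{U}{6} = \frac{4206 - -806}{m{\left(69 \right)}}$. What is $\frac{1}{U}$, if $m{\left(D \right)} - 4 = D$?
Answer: $- \frac{73}{26130} \approx -0.0027937$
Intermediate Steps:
$m{\left(D \right)} = 4 + D$
$U = - \frac{26130}{73}$ ($U = 54 - 6 \frac{4206 - -806}{4 + 69} = 54 - 6 \frac{4206 + 806}{73} = 54 - 6 \cdot 5012 \cdot \frac{1}{73} = 54 - \frac{30072}{73} = - \frac{26130}{73} \approx -357.95$)
$\frac{1}{U} = \frac{1}{- \frac{26130}{73}} = - \frac{73}{26130}$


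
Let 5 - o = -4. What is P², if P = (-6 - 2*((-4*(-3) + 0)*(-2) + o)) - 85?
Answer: 3721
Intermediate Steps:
o = 9 (o = 5 - 1*(-4) = 5 + 4 = 9)
P = -61 (P = (-6 - 2*((-4*(-3) + 0)*(-2) + 9)) - 85 = (-6 - 2*((12 + 0)*(-2) + 9)) - 85 = (-6 - 2*(12*(-2) + 9)) - 85 = (-6 - 2*(-24 + 9)) - 85 = (-6 - 2*(-15)) - 85 = (-6 + 30) - 85 = 24 - 85 = -61)
P² = (-61)² = 3721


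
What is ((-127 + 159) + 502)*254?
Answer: 135636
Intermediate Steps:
((-127 + 159) + 502)*254 = (32 + 502)*254 = 534*254 = 135636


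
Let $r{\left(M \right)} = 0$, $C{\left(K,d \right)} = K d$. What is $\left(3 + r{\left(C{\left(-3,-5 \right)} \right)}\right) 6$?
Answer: $18$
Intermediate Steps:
$\left(3 + r{\left(C{\left(-3,-5 \right)} \right)}\right) 6 = \left(3 + 0\right) 6 = 3 \cdot 6 = 18$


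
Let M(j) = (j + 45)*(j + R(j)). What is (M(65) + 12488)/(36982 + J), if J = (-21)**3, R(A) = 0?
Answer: 19638/27721 ≈ 0.70842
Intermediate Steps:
J = -9261
M(j) = j*(45 + j) (M(j) = (j + 45)*(j + 0) = (45 + j)*j = j*(45 + j))
(M(65) + 12488)/(36982 + J) = (65*(45 + 65) + 12488)/(36982 - 9261) = (65*110 + 12488)/27721 = (7150 + 12488)*(1/27721) = 19638*(1/27721) = 19638/27721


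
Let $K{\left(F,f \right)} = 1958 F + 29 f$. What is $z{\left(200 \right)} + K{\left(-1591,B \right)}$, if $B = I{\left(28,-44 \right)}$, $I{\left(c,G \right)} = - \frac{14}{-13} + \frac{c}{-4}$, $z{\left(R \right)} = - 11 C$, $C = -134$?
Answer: $- \frac{40480385}{13} \approx -3.1139 \cdot 10^{6}$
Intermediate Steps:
$z{\left(R \right)} = 1474$ ($z{\left(R \right)} = \left(-11\right) \left(-134\right) = 1474$)
$I{\left(c,G \right)} = \frac{14}{13} - \frac{c}{4}$ ($I{\left(c,G \right)} = \left(-14\right) \left(- \frac{1}{13}\right) + c \left(- \frac{1}{4}\right) = \frac{14}{13} - \frac{c}{4}$)
$B = - \frac{77}{13}$ ($B = \frac{14}{13} - 7 = - \frac{77}{13} \approx -5.9231$)
$K{\left(F,f \right)} = 29 f + 1958 F$
$z{\left(200 \right)} + K{\left(-1591,B \right)} = 1474 + \left(29 \left(- \frac{77}{13}\right) + 1958 \left(-1591\right)\right) = 1474 - \frac{40499547}{13} = - \frac{40480385}{13}$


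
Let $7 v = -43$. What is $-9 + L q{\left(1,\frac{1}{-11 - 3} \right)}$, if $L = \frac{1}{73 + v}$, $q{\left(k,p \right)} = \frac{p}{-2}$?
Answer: $- \frac{16847}{1872} \approx -8.9995$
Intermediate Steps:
$v = - \frac{43}{7}$ ($v = \frac{1}{7} \left(-43\right) = - \frac{43}{7} \approx -6.1429$)
$q{\left(k,p \right)} = - \frac{p}{2}$ ($q{\left(k,p \right)} = p \left(- \frac{1}{2}\right) = - \frac{p}{2}$)
$L = \frac{7}{468}$ ($L = \frac{1}{73 - \frac{43}{7}} = \frac{1}{\frac{468}{7}} = \frac{7}{468} \approx 0.014957$)
$-9 + L q{\left(1,\frac{1}{-11 - 3} \right)} = -9 + \frac{7 \left(- \frac{1}{2 \left(-11 - 3\right)}\right)}{468} = -9 + \frac{7 \left(- \frac{1}{2 \left(-14\right)}\right)}{468} = -9 + \frac{7 \left(\left(- \frac{1}{2}\right) \left(- \frac{1}{14}\right)\right)}{468} = -9 + \frac{7}{468} \cdot \frac{1}{28} = -9 + \frac{1}{1872} = - \frac{16847}{1872}$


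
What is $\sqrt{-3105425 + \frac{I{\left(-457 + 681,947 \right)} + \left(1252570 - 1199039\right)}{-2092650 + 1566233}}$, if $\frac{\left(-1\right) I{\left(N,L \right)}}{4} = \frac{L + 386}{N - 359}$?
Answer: $\frac{2 i \sqrt{435658214353686185490}}{23688765} \approx 1762.2 i$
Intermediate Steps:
$I{\left(N,L \right)} = - \frac{4 \left(386 + L\right)}{-359 + N}$ ($I{\left(N,L \right)} = - 4 \frac{L + 386}{N - 359} = - 4 \frac{386 + L}{-359 + N} = - \frac{4 \left(386 + L\right)}{-359 + N}$)
$\sqrt{-3105425 + \frac{I{\left(-457 + 681,947 \right)} + \left(1252570 - 1199039\right)}{-2092650 + 1566233}} = \sqrt{-3105425 + \frac{\frac{4 \left(-386 - 947\right)}{-359 + \left(-457 + 681\right)} + \left(1252570 - 1199039\right)}{-2092650 + 1566233}} = \sqrt{-3105425 + \frac{\frac{4 \left(-386 - 947\right)}{-359 + 224} + 53531}{-526417}} = \sqrt{-3105425 + \left(4 \frac{1}{-135} \left(-1333\right) + 53531\right) \left(- \frac{1}{526417}\right)} = \sqrt{-3105425 + \left(4 \left(- \frac{1}{135}\right) \left(-1333\right) + 53531\right) \left(- \frac{1}{526417}\right)} = \sqrt{-3105425 + \left(\frac{5332}{135} + 53531\right) \left(- \frac{1}{526417}\right)} = \sqrt{-3105425 + \frac{7232017}{135} \left(- \frac{1}{526417}\right)} = \sqrt{-3105425 - \frac{7232017}{71066295}} = \sqrt{- \frac{220691056382392}{71066295}} = \frac{2 i \sqrt{435658214353686185490}}{23688765}$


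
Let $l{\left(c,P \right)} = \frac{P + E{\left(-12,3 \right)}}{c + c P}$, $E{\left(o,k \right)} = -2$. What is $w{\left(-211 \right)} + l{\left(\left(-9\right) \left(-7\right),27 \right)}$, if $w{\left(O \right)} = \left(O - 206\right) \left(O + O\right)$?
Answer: $\frac{310418161}{1764} \approx 1.7597 \cdot 10^{5}$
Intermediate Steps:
$l{\left(c,P \right)} = \frac{-2 + P}{c + P c}$ ($l{\left(c,P \right)} = \frac{P - 2}{c + c P} = \frac{-2 + P}{c + P c}$)
$w{\left(O \right)} = 2 O \left(-206 + O\right)$ ($w{\left(O \right)} = \left(-206 + O\right) 2 O = 2 O \left(-206 + O\right)$)
$w{\left(-211 \right)} + l{\left(\left(-9\right) \left(-7\right),27 \right)} = 2 \left(-211\right) \left(-206 - 211\right) + \frac{-2 + 27}{\left(-9\right) \left(-7\right) \left(1 + 27\right)} = 2 \left(-211\right) \left(-417\right) + \frac{1}{63} \cdot \frac{1}{28} \cdot 25 = 175974 + \frac{1}{63} \cdot \frac{1}{28} \cdot 25 = 175974 + \frac{25}{1764} = \frac{310418161}{1764}$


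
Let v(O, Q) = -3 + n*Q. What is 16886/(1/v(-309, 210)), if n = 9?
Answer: 31863882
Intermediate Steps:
v(O, Q) = -3 + 9*Q
16886/(1/v(-309, 210)) = 16886/(1/(-3 + 9*210)) = 16886/(1/(-3 + 1890)) = 16886/(1/1887) = 16886*1887 = 31863882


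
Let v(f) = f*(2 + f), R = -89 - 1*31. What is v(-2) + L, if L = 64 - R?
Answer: 184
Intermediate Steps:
R = -120 (R = -89 - 31 = -120)
L = 184 (L = 64 - 1*(-120) = 64 + 120 = 184)
v(-2) + L = -2*(2 - 2) + 184 = -2*0 + 184 = 0 + 184 = 184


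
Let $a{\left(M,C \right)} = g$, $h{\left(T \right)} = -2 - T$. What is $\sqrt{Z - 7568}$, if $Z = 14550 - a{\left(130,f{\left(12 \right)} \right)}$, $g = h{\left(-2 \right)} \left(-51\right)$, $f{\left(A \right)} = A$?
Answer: $\sqrt{6982} \approx 83.558$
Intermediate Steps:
$g = 0$ ($g = \left(-2 - -2\right) \left(-51\right) = \left(-2 + 2\right) \left(-51\right) = 0 \left(-51\right) = 0$)
$a{\left(M,C \right)} = 0$
$Z = 14550$ ($Z = 14550 - 0 = 14550 + 0 = 14550$)
$\sqrt{Z - 7568} = \sqrt{14550 - 7568} = \sqrt{6982}$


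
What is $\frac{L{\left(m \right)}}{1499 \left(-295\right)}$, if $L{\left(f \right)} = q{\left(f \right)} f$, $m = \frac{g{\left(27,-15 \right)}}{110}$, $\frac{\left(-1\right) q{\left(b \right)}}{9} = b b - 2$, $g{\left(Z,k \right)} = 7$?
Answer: $- \frac{1521513}{588574855000} \approx -2.5851 \cdot 10^{-6}$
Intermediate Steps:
$q{\left(b \right)} = 18 - 9 b^{2}$ ($q{\left(b \right)} = - 9 \left(b b - 2\right) = - 9 \left(b^{2} - 2\right) = - 9 \left(-2 + b^{2}\right) = 18 - 9 b^{2}$)
$m = \frac{7}{110} \approx 0.063636$
$L{\left(f \right)} = f \left(18 - 9 f^{2}\right)$ ($L{\left(f \right)} = \left(18 - 9 f^{2}\right) f = f \left(18 - 9 f^{2}\right)$)
$\frac{L{\left(m \right)}}{1499 \left(-295\right)} = \frac{9 \cdot \frac{7}{110} \left(2 - \left(\frac{7}{110}\right)^{2}\right)}{1499 \left(-295\right)} = \frac{9 \cdot \frac{7}{110} \left(2 - \frac{49}{12100}\right)}{-442205} = 9 \cdot \frac{7}{110} \left(2 - \frac{49}{12100}\right) \left(- \frac{1}{442205}\right) = 9 \cdot \frac{7}{110} \cdot \frac{24151}{12100} \left(- \frac{1}{442205}\right) = \frac{1521513}{1331000} \left(- \frac{1}{442205}\right) = - \frac{1521513}{588574855000}$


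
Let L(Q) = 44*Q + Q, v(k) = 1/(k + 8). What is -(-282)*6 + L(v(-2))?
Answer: 3399/2 ≈ 1699.5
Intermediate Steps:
v(k) = 1/(8 + k)
L(Q) = 45*Q
-(-282)*6 + L(v(-2)) = -(-282)*6 + 45/(8 - 2) = -1*(-1692) + 45/6 = 1692 + 45*(⅙) = 1692 + 15/2 = 3399/2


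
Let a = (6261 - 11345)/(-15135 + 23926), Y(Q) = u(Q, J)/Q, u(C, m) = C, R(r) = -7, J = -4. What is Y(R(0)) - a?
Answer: 13875/8791 ≈ 1.5783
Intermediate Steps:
Y(Q) = 1 (Y(Q) = Q/Q = 1)
a = -5084/8791 ≈ -0.57832
Y(R(0)) - a = 1 - 1*(-5084/8791) = 1 + 5084/8791 = 13875/8791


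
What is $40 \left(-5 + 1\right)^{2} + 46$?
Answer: $686$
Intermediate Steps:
$40 \left(-5 + 1\right)^{2} + 46 = 40 \left(-4\right)^{2} + 46 = 40 \cdot 16 + 46 = 640 + 46 = 686$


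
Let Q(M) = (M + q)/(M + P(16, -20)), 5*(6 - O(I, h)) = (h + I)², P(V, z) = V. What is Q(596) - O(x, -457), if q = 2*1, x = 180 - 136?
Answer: 52186429/1530 ≈ 34109.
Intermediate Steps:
x = 44
O(I, h) = 6 - (I + h)²/5 (O(I, h) = 6 - (h + I)²/5 = 6 - (I + h)²/5)
q = 2
Q(M) = (2 + M)/(16 + M) (Q(M) = (M + 2)/(M + 16) = (2 + M)/(16 + M))
Q(596) - O(x, -457) = (2 + 596)/(16 + 596) - (6 - (44 - 457)²/5) = 598/612 - (6 - ⅕*(-413)²) = (1/612)*598 - (6 - ⅕*170569) = 299/306 - (6 - 170569/5) = 299/306 - 1*(-170539/5) = 299/306 + 170539/5 = 52186429/1530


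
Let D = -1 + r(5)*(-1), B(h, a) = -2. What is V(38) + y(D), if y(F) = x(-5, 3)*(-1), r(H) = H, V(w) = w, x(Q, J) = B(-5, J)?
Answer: 40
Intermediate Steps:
x(Q, J) = -2
D = -6 (D = -1 + 5*(-1) = -1 - 5 = -6)
y(F) = 2 (y(F) = -2*(-1) = 2)
V(38) + y(D) = 38 + 2 = 40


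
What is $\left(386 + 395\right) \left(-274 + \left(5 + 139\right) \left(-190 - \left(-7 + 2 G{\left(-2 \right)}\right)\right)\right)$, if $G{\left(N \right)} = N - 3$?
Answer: $-19670266$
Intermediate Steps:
$G{\left(N \right)} = -3 + N$ ($G{\left(N \right)} = N - 3 = -3 + N$)
$\left(386 + 395\right) \left(-274 + \left(5 + 139\right) \left(-190 - \left(-7 + 2 G{\left(-2 \right)}\right)\right)\right) = \left(386 + 395\right) \left(-274 + \left(5 + 139\right) \left(-190 - \left(-7 + 2 \left(-3 - 2\right)\right)\right)\right) = 781 \left(-274 + 144 \left(-190 + \left(\left(-2\right) \left(-5\right) + 7\right)\right)\right) = 781 \left(-274 + 144 \left(-190 + \left(10 + 7\right)\right)\right) = 781 \left(-274 + 144 \left(-190 + 17\right)\right) = 781 \left(-274 + 144 \left(-173\right)\right) = 781 \left(-274 - 24912\right) = 781 \left(-25186\right) = -19670266$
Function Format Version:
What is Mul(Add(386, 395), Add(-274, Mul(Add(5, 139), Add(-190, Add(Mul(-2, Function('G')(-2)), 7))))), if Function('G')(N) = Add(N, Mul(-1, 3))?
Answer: -19670266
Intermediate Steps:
Function('G')(N) = Add(-3, N) (Function('G')(N) = Add(N, -3) = Add(-3, N))
Mul(Add(386, 395), Add(-274, Mul(Add(5, 139), Add(-190, Add(Mul(-2, Function('G')(-2)), 7))))) = Mul(Add(386, 395), Add(-274, Mul(Add(5, 139), Add(-190, Add(Mul(-2, Add(-3, -2)), 7))))) = Mul(781, Add(-274, Mul(144, Add(-190, Add(Mul(-2, -5), 7))))) = Mul(781, Add(-274, Mul(144, Add(-190, Add(10, 7))))) = Mul(781, Add(-274, Mul(144, Add(-190, 17)))) = Mul(781, Add(-274, Mul(144, -173))) = Mul(781, Add(-274, -24912)) = Mul(781, -25186) = -19670266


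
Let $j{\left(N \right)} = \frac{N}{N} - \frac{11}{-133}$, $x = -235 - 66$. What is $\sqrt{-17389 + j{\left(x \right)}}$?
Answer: $\frac{i \sqrt{307574869}}{133} \approx 131.86 i$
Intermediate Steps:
$x = -301$ ($x = -235 - 66 = -301$)
$j{\left(N \right)} = \frac{144}{133}$ ($j{\left(N \right)} = 1 - - \frac{11}{133} = 1 + \frac{11}{133} = \frac{144}{133}$)
$\sqrt{-17389 + j{\left(x \right)}} = \sqrt{-17389 + \frac{144}{133}} = \sqrt{- \frac{2312593}{133}} = \frac{i \sqrt{307574869}}{133}$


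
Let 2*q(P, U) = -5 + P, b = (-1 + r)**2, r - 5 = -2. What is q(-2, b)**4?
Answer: 2401/16 ≈ 150.06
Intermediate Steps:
r = 3 (r = 5 - 2 = 3)
b = 4 (b = (-1 + 3)**2 = 2**2 = 4)
q(P, U) = -5/2 + P/2 (q(P, U) = (-5 + P)/2 = -5/2 + P/2)
q(-2, b)**4 = (-5/2 + (1/2)*(-2))**4 = (-5/2 - 1)**4 = (-7/2)**4 = 2401/16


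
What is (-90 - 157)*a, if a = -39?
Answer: 9633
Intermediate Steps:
(-90 - 157)*a = (-90 - 157)*(-39) = -247*(-39) = 9633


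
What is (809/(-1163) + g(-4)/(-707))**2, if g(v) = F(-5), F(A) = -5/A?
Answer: 328473411876/676080262081 ≈ 0.48585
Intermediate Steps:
g(v) = 1 (g(v) = -5/(-5) = -5*(-1/5) = 1)
(809/(-1163) + g(-4)/(-707))**2 = (809/(-1163) + 1/(-707))**2 = (809*(-1/1163) + 1*(-1/707))**2 = (-809/1163 - 1/707)**2 = (-573126/822241)**2 = 328473411876/676080262081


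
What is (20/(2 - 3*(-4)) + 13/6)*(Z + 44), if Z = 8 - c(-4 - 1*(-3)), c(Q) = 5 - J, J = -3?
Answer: 3322/21 ≈ 158.19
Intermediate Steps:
c(Q) = 8 (c(Q) = 5 - 1*(-3) = 5 + 3 = 8)
Z = 0 (Z = 8 - 1*8 = 8 - 8 = 0)
(20/(2 - 3*(-4)) + 13/6)*(Z + 44) = (20/(2 - 3*(-4)) + 13/6)*(0 + 44) = (20/(2 + 12) + 13*(⅙))*44 = (20/14 + 13/6)*44 = (20*(1/14) + 13/6)*44 = (10/7 + 13/6)*44 = (151/42)*44 = 3322/21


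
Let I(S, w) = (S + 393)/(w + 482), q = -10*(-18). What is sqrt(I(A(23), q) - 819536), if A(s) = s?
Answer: 4*I*sqrt(5611819678)/331 ≈ 905.28*I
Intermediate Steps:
q = 180
I(S, w) = (393 + S)/(482 + w)
sqrt(I(A(23), q) - 819536) = sqrt((393 + 23)/(482 + 180) - 819536) = sqrt(416/662 - 819536) = sqrt((1/662)*416 - 819536) = sqrt(208/331 - 819536) = sqrt(-271266208/331) = 4*I*sqrt(5611819678)/331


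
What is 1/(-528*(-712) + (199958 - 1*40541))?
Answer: 1/535353 ≈ 1.8679e-6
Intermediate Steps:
1/(-528*(-712) + (199958 - 1*40541)) = 1/(375936 + (199958 - 40541)) = 1/(375936 + 159417) = 1/535353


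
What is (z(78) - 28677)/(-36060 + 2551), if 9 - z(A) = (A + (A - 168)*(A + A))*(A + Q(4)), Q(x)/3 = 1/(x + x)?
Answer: -4262415/134036 ≈ -31.801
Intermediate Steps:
Q(x) = 3/(2*x) (Q(x) = 3/(x + x) = 3/((2*x)) = 3*(1/(2*x)) = 3/(2*x))
z(A) = 9 - (3/8 + A)*(A + 2*A*(-168 + A)) (z(A) = 9 - (A + (A - 168)*(A + A))*(A + (3/2)/4) = 9 - (A + (-168 + A)*(2*A))*(A + (3/2)*(¼)) = 9 - (A + 2*A*(-168 + A))*(A + 3/8) = 9 - (A + 2*A*(-168 + A))*(3/8 + A) = 9 - (3/8 + A)*(A + 2*A*(-168 + A)))
(z(78) - 28677)/(-36060 + 2551) = ((9 - 2*78³ + (1005/8)*78 + (1337/4)*78²) - 28677)/(-36060 + 2551) = ((9 - 2*474552 + 39195/4 + (1337/4)*6084) - 28677)/(-33509) = ((9 - 949104 + 39195/4 + 2033577) - 28677)*(-1/33509) = (4377123/4 - 28677)*(-1/33509) = (4262415/4)*(-1/33509) = -4262415/134036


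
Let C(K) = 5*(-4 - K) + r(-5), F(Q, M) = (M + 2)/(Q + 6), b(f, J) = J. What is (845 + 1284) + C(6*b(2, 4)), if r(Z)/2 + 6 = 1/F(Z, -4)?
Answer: 1976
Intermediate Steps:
F(Q, M) = (2 + M)/(6 + Q)
r(Z) = -18 - Z (r(Z) = -12 + 2/(((2 - 4)/(6 + Z))) = -12 + 2/((-2/(6 + Z))) = -12 + 2*(-3 - Z/2) = -12 + (-6 - Z) = -18 - Z)
C(K) = -33 - 5*K (C(K) = 5*(-4 - K) + (-18 - 1*(-5)) = (-20 - 5*K) + (-18 + 5) = (-20 - 5*K) - 13 = -33 - 5*K)
(845 + 1284) + C(6*b(2, 4)) = (845 + 1284) + (-33 - 30*4) = 2129 + (-33 - 5*24) = 2129 + (-33 - 120) = 2129 - 153 = 1976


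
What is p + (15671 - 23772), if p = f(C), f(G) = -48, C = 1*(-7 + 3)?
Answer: -8149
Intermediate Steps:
C = -4 (C = 1*(-4) = -4)
p = -48
p + (15671 - 23772) = -48 + (15671 - 23772) = -48 - 8101 = -8149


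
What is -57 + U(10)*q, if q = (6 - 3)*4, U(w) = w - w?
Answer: -57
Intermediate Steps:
U(w) = 0
q = 12 (q = 3*4 = 12)
-57 + U(10)*q = -57 + 0*12 = -57 + 0 = -57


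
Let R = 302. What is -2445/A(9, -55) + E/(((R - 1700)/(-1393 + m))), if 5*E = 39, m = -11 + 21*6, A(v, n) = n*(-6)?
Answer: -7141/25630 ≈ -0.27862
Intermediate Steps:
A(v, n) = -6*n
m = 115 (m = -11 + 126 = 115)
E = 39/5 (E = (1/5)*39 = 39/5 ≈ 7.8000)
-2445/A(9, -55) + E/(((R - 1700)/(-1393 + m))) = -2445/((-6*(-55))) + 39/(5*(((302 - 1700)/(-1393 + 115)))) = -2445/330 + 39/(5*((-1398/(-1278)))) = -2445*1/330 + 39/(5*((-1398*(-1/1278)))) = -163/22 + 39/(5*(233/213)) = -163/22 + (39/5)*(213/233) = -163/22 + 8307/1165 = -7141/25630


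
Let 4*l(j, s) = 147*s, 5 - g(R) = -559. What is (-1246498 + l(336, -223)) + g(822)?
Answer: -5016517/4 ≈ -1.2541e+6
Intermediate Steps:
g(R) = 564 (g(R) = 5 - 1*(-559) = 5 + 559 = 564)
l(j, s) = 147*s/4 (l(j, s) = (147*s)/4 = 147*s/4)
(-1246498 + l(336, -223)) + g(822) = (-1246498 + (147/4)*(-223)) + 564 = (-1246498 - 32781/4) + 564 = -5018773/4 + 564 = -5016517/4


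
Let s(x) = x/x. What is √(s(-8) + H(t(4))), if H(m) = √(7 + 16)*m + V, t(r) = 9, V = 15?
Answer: √(16 + 9*√23) ≈ 7.6917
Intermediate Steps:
s(x) = 1
H(m) = 15 + m*√23 (H(m) = √(7 + 16)*m + 15 = √23*m + 15 = m*√23 + 15 = 15 + m*√23)
√(s(-8) + H(t(4))) = √(1 + (15 + 9*√23)) = √(16 + 9*√23)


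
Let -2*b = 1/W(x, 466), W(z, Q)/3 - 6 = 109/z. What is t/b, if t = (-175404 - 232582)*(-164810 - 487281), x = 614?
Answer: -3027314661503154/307 ≈ -9.8610e+12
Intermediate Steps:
W(z, Q) = 18 + 327/z (W(z, Q) = 18 + 3*(109/z) = 18 + 327/z)
t = 266043998726 (t = -407986*(-652091) = 266043998726)
b = -307/11379 (b = -1/(2*(18 + 327/614)) = -1/(2*11379/614) = -½*614/11379 = -307/11379 ≈ -0.026980)
t/b = 266043998726/(-307/11379) = 266043998726*(-11379/307) = -3027314661503154/307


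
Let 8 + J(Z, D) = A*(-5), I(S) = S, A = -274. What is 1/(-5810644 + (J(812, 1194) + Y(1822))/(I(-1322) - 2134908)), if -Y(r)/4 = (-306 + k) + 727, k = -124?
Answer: -1068115/6206436016147 ≈ -1.7210e-7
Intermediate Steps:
J(Z, D) = 1362 (J(Z, D) = -8 - 274*(-5) = -8 + 1370 = 1362)
Y(r) = -1188 (Y(r) = -4*((-306 - 124) + 727) = -4*(-430 + 727) = -4*297 = -1188)
1/(-5810644 + (J(812, 1194) + Y(1822))/(I(-1322) - 2134908)) = 1/(-5810644 + (1362 - 1188)/(-1322 - 2134908)) = 1/(-5810644 + 174/(-2136230)) = 1/(-5810644 + 174*(-1/2136230)) = 1/(-5810644 - 87/1068115) = 1/(-6206436016147/1068115) = -1068115/6206436016147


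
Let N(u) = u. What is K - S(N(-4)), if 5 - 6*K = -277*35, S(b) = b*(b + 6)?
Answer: 4874/3 ≈ 1624.7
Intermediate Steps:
S(b) = b*(6 + b)
K = 4850/3 (K = 5/6 - (-277)*35/6 = 5/6 - 1/6*(-9695) = 5/6 + 9695/6 = 4850/3 ≈ 1616.7)
K - S(N(-4)) = 4850/3 - (-4)*(6 - 4) = 4850/3 - (-4)*2 = 4850/3 - 1*(-8) = 4850/3 + 8 = 4874/3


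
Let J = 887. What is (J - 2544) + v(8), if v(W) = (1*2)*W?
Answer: -1641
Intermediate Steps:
v(W) = 2*W
(J - 2544) + v(8) = (887 - 2544) + 2*8 = -1657 + 16 = -1641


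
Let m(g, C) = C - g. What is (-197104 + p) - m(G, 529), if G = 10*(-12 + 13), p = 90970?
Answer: -106653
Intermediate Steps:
G = 10 (G = 10*1 = 10)
(-197104 + p) - m(G, 529) = (-197104 + 90970) - (529 - 1*10) = -106134 - (529 - 10) = -106134 - 1*519 = -106134 - 519 = -106653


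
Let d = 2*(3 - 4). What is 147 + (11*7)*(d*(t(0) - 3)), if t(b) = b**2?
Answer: 609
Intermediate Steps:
d = -2 (d = 2*(-1) = -2)
147 + (11*7)*(d*(t(0) - 3)) = 147 + (11*7)*(-2*(0**2 - 3)) = 147 + 77*(-2*(0 - 3)) = 147 + 77*(-2*(-3)) = 147 + 77*6 = 147 + 462 = 609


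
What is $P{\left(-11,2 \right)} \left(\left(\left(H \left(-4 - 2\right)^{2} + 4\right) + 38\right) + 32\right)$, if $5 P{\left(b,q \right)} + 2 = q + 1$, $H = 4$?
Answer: $\frac{218}{5} \approx 43.6$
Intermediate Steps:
$P{\left(b,q \right)} = - \frac{1}{5} + \frac{q}{5}$ ($P{\left(b,q \right)} = - \frac{2}{5} + \frac{q + 1}{5} = - \frac{2}{5} + \frac{1 + q}{5} = - \frac{2}{5} + \left(\frac{1}{5} + \frac{q}{5}\right) = - \frac{1}{5} + \frac{q}{5}$)
$P{\left(-11,2 \right)} \left(\left(\left(H \left(-4 - 2\right)^{2} + 4\right) + 38\right) + 32\right) = \left(- \frac{1}{5} + \frac{1}{5} \cdot 2\right) \left(\left(\left(4 \left(-4 - 2\right)^{2} + 4\right) + 38\right) + 32\right) = \left(- \frac{1}{5} + \frac{2}{5}\right) \left(\left(\left(4 \left(-6\right)^{2} + 4\right) + 38\right) + 32\right) = \frac{\left(\left(4 \cdot 36 + 4\right) + 38\right) + 32}{5} = \frac{\left(\left(144 + 4\right) + 38\right) + 32}{5} = \frac{\left(148 + 38\right) + 32}{5} = \frac{186 + 32}{5} = \frac{1}{5} \cdot 218 = \frac{218}{5}$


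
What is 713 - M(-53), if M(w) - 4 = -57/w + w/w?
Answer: 37467/53 ≈ 706.92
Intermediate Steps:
M(w) = 5 - 57/w (M(w) = 4 + (-57/w + w/w) = 4 + (-57/w + 1) = 4 + (1 - 57/w) = 5 - 57/w)
713 - M(-53) = 713 - (5 - 57/(-53)) = 713 - (5 - 57*(-1/53)) = 713 - (5 + 57/53) = 713 - 1*322/53 = 713 - 322/53 = 37467/53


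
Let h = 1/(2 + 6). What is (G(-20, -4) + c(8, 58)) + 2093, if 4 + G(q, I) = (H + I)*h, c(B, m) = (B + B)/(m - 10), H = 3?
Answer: 50141/24 ≈ 2089.2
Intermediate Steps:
c(B, m) = 2*B/(-10 + m) (c(B, m) = (2*B)/(-10 + m) = 2*B/(-10 + m))
h = ⅛ (h = 1/8 = ⅛ ≈ 0.12500)
G(q, I) = -29/8 + I/8 (G(q, I) = -4 + (3 + I)*(⅛) = -4 + (3/8 + I/8) = -29/8 + I/8)
(G(-20, -4) + c(8, 58)) + 2093 = ((-29/8 + (⅛)*(-4)) + 2*8/(-10 + 58)) + 2093 = ((-29/8 - ½) + 2*8/48) + 2093 = (-33/8 + 2*8*(1/48)) + 2093 = (-33/8 + ⅓) + 2093 = -91/24 + 2093 = 50141/24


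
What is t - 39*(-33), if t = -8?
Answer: 1279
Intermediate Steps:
t - 39*(-33) = -8 - 39*(-33) = -8 + 1287 = 1279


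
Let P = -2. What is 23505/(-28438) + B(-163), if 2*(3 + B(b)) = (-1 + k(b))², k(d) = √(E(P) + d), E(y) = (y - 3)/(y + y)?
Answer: -9578093/113752 - I*√647/2 ≈ -84.202 - 12.718*I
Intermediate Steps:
E(y) = (-3 + y)/(2*y) (E(y) = (-3 + y)/((2*y)) = (-3 + y)*(1/(2*y)) = (-3 + y)/(2*y))
k(d) = √(5/4 + d) (k(d) = √((½)*(-3 - 2)/(-2) + d) = √((½)*(-½)*(-5) + d) = √(5/4 + d))
B(b) = -3 + (-1 + √(5 + 4*b)/2)²/2
23505/(-28438) + B(-163) = 23505/(-28438) + (-3 + (-2 + √(5 + 4*(-163)))²/8) = 23505*(-1/28438) + (-3 + (-2 + √(5 - 652))²/8) = -23505/28438 + (-3 + (-2 + √(-647))²/8) = -23505/28438 + (-3 + (-2 + I*√647)²/8) = -108819/28438 + (-2 + I*√647)²/8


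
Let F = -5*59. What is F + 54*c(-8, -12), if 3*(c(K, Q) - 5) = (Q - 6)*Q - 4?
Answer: 3791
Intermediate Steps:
F = -295
c(K, Q) = 11/3 + Q*(-6 + Q)/3 (c(K, Q) = 5 + ((Q - 6)*Q - 4)/3 = 5 + ((-6 + Q)*Q - 4)/3 = 5 + (Q*(-6 + Q) - 4)/3 = 5 + (-4 + Q*(-6 + Q))/3 = 5 + (-4/3 + Q*(-6 + Q)/3) = 11/3 + Q*(-6 + Q)/3)
F + 54*c(-8, -12) = -295 + 54*(11/3 - 2*(-12) + (1/3)*(-12)**2) = -295 + 54*(11/3 + 24 + (1/3)*144) = -295 + 54*(11/3 + 24 + 48) = -295 + 54*(227/3) = -295 + 4086 = 3791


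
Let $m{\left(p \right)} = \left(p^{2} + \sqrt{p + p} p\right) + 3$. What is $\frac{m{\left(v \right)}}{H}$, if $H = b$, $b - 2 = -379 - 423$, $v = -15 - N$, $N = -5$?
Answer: $- \frac{103}{800} + \frac{i \sqrt{5}}{40} \approx -0.12875 + 0.055902 i$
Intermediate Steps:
$v = -10$ ($v = -15 - -5 = -15 + 5 = -10$)
$b = -800$ ($b = 2 - 802 = -800$)
$m{\left(p \right)} = 3 + p^{2} + \sqrt{2} p^{\frac{3}{2}}$ ($m{\left(p \right)} = \left(p^{2} + \sqrt{2 p} p\right) + 3 = \left(p^{2} + \sqrt{2} \sqrt{p} p\right) + 3 = \left(p^{2} + \sqrt{2} p^{\frac{3}{2}}\right) + 3 = 3 + p^{2} + \sqrt{2} p^{\frac{3}{2}}$)
$H = -800$
$\frac{m{\left(v \right)}}{H} = \frac{3 + \left(-10\right)^{2} + \sqrt{2} \left(-10\right)^{\frac{3}{2}}}{-800} = \left(3 + 100 + \sqrt{2} \left(- 10 i \sqrt{10}\right)\right) \left(- \frac{1}{800}\right) = \left(3 + 100 - 20 i \sqrt{5}\right) \left(- \frac{1}{800}\right) = \left(103 - 20 i \sqrt{5}\right) \left(- \frac{1}{800}\right) = - \frac{103}{800} + \frac{i \sqrt{5}}{40}$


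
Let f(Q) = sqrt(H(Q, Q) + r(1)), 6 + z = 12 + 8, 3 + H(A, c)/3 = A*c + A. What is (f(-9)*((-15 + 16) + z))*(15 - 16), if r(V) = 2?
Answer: -15*sqrt(209) ≈ -216.85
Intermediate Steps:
H(A, c) = -9 + 3*A + 3*A*c (H(A, c) = -9 + 3*(A*c + A) = -9 + 3*(A + A*c) = -9 + (3*A + 3*A*c) = -9 + 3*A + 3*A*c)
z = 14 (z = -6 + (12 + 8) = -6 + 20 = 14)
f(Q) = sqrt(-7 + 3*Q + 3*Q**2) (f(Q) = sqrt((-9 + 3*Q + 3*Q*Q) + 2) = sqrt((-9 + 3*Q + 3*Q**2) + 2) = sqrt(-7 + 3*Q + 3*Q**2))
(f(-9)*((-15 + 16) + z))*(15 - 16) = (sqrt(-7 + 3*(-9) + 3*(-9)**2)*((-15 + 16) + 14))*(15 - 16) = (sqrt(-7 - 27 + 3*81)*(1 + 14))*(-1) = (sqrt(-7 - 27 + 243)*15)*(-1) = (sqrt(209)*15)*(-1) = (15*sqrt(209))*(-1) = -15*sqrt(209)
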